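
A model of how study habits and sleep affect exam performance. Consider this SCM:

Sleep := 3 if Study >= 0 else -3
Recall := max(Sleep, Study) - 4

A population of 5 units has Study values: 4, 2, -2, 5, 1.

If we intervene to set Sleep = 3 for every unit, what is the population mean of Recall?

The intervention sets Sleep=3 in all 5 units regardless of Study. Recomputing Recall per unit gives 0, -1, -1, 1, -1; average -0.4.

-0.4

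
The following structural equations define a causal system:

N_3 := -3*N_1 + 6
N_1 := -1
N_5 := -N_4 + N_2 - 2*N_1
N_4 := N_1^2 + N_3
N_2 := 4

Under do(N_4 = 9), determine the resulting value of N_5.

Intervening sets N_4 = 9 and removes its equation (N_4 := N_1^2 + N_3).
N_5 = -N_4 + N_2 - 2*N_1  [with N_4=9, N_2=4, N_1=-1]  = -3

-3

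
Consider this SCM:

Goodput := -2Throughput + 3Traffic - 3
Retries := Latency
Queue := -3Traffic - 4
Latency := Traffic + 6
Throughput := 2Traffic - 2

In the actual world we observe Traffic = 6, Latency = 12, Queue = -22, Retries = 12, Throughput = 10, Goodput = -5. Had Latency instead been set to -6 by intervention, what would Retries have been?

-6

Under do(Latency=-6), the mechanism Latency := Traffic + 6 is discarded; Latency is fixed at -6.
Retries = Latency  [with Latency=-6]  = -6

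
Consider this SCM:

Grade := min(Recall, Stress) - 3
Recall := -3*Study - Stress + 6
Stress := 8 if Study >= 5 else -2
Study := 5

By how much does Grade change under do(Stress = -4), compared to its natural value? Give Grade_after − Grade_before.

12

Under do(Stress=-4), the mechanism Stress := 8 if Study >= 5 else -2 is discarded; Stress is fixed at -4.
Recall = -3*Study - Stress + 6  [with Study=5, Stress=-4]  = -5
Grade = min(Recall, Stress) - 3  [with Recall=-5, Stress=-4]  = -8
Without intervention: Stress = 8 if Study >= 5 else -2  [with Study=5]  = 8; Recall = -3*Study - Stress + 6  [with Study=5, Stress=8]  = -17; Grade = min(Recall, Stress) - 3  [with Recall=-17, Stress=8]  = -20.
Change = -8 − (-20) = 12.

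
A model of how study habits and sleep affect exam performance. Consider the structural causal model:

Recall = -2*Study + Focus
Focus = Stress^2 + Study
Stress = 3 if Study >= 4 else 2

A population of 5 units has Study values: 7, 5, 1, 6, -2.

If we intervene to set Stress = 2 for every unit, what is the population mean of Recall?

0.6

The intervention sets Stress=2 in all 5 units regardless of Study. Recomputing Recall per unit gives -3, -1, 3, -2, 6; average 0.6.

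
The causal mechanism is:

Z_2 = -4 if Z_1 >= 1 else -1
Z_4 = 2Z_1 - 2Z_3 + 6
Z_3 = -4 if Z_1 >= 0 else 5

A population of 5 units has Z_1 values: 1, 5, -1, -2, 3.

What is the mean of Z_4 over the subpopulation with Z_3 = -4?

Conditioning on Z_3=-4 selects the 3 unit(s) with Z_1 ∈ {1, 5, 3}. Their Z_4 values: 16, 24, 20. Mean = 20.

20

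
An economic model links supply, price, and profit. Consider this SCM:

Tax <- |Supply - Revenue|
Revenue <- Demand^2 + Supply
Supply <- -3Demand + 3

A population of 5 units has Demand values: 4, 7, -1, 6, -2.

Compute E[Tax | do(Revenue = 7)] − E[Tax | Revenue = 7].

Under do(Revenue=7), Revenue's equation is replaced by Revenue=7 for every unit. Per-unit Tax: 16, 25, 1, 22, 2. Mean = 13.2.
Observing Revenue=7 restricts to units where Revenue's equation naturally yields 7: Demand ∈ {4, -1}. In that subpopulation Tax = 16, 1, mean 8.5.
Difference = 13.2 − 8.5 = 4.7.

4.7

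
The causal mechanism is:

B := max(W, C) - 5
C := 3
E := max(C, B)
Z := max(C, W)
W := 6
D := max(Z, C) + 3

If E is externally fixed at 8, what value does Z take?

6

do(E=8) replaces the equation E := max(C, B) with the constant E = 8.
Z is not downstream of the intervention, so its value is determined by the original equations.
Z = max(C, W)  [with C=3, W=6]  = 6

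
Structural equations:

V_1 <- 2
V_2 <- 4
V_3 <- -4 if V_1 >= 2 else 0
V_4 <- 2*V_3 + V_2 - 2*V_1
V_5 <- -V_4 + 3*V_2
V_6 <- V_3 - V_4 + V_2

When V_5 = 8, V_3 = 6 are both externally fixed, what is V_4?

Under do(V_5 = 8, V_3 = 6), each intervened variable's structural equation is replaced by its fixed value.
V_4 = 2*V_3 + V_2 - 2*V_1  [with V_3=6, V_2=4, V_1=2]  = 12

12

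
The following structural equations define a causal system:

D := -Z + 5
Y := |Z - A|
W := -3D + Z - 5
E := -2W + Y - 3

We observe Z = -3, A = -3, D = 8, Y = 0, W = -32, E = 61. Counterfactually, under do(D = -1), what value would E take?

7

The intervention breaks the incoming arrows to D: D := -Z + 5 no longer applies, and D = -1.
Y = |Z - A|  [with Z=-3, A=-3]  = 0
W = -3D + Z - 5  [with D=-1, Z=-3]  = -5
E = -2W + Y - 3  [with W=-5, Y=0]  = 7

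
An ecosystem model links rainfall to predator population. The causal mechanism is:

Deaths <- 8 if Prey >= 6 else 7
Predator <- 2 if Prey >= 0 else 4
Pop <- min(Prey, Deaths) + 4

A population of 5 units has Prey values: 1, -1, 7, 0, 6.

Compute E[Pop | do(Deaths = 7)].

Under do(Deaths=7), Deaths's equation is replaced by Deaths=7 for every unit. Per-unit Pop: 5, 3, 11, 4, 10. Mean = 6.6.

6.6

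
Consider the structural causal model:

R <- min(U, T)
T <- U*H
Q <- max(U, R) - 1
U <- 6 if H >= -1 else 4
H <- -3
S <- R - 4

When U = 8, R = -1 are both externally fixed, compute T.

The joint intervention fixes U = 8, R = -1, removing each variable's own equation.
T = U*H  [with U=8, H=-3]  = -24

-24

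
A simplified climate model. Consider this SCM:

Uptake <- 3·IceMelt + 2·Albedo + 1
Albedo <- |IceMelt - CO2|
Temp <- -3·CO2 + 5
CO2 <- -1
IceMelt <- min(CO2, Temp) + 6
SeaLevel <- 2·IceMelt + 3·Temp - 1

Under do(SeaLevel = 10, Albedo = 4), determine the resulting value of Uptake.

Setting SeaLevel = 10, Albedo = 4 by intervention discards those variables' equations.
Temp = -3·CO2 + 5  [with CO2=-1]  = 8
IceMelt = min(CO2, Temp) + 6  [with CO2=-1, Temp=8]  = 5
Uptake = 3·IceMelt + 2·Albedo + 1  [with IceMelt=5, Albedo=4]  = 24

24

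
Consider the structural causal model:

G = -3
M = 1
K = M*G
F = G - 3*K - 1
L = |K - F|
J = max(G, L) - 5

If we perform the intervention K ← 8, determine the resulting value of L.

do(K=8) replaces the equation K = M*G with the constant K = 8.
F = G - 3*K - 1  [with G=-3, K=8]  = -28
L = |K - F|  [with K=8, F=-28]  = 36

36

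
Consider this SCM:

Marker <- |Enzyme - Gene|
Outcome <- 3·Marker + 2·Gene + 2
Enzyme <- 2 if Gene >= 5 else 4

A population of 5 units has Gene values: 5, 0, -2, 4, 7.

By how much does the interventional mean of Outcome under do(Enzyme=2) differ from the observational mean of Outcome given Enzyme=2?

The intervention sets Enzyme=2 in all 5 units regardless of Gene. Recomputing Outcome per unit gives 21, 8, 10, 16, 31; average 17.2.
E[Outcome|Enzyme=2] averages over only the 2 units with Enzyme=2 (Gene = 5, 7): Outcome = 21, 31, mean 26.
Difference = 17.2 − 26 = -8.8.

-8.8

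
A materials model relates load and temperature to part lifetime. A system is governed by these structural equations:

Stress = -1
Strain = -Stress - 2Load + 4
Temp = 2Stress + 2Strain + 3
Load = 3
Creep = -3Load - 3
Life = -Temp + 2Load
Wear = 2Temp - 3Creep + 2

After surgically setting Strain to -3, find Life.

The intervention breaks the incoming arrows to Strain: Strain = -Stress - 2Load + 4 no longer applies, and Strain = -3.
Temp = 2Stress + 2Strain + 3  [with Stress=-1, Strain=-3]  = -5
Life = -Temp + 2Load  [with Temp=-5, Load=3]  = 11

11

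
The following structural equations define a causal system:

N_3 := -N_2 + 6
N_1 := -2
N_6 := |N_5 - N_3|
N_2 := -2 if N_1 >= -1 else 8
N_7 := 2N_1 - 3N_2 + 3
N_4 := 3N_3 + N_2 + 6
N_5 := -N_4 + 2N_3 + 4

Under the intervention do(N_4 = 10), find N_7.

The intervention breaks the incoming arrows to N_4: N_4 := 3N_3 + N_2 + 6 no longer applies, and N_4 = 10.
No directed path runs from N_4 to N_7, so N_7 keeps its natural value.
N_2 = -2 if N_1 >= -1 else 8  [with N_1=-2]  = 8
N_7 = 2N_1 - 3N_2 + 3  [with N_1=-2, N_2=8]  = -25

-25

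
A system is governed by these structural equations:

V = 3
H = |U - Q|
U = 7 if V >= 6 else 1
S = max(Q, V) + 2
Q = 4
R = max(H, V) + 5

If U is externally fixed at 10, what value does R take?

The intervention breaks the incoming arrows to U: U = 7 if V >= 6 else 1 no longer applies, and U = 10.
H = |U - Q|  [with U=10, Q=4]  = 6
R = max(H, V) + 5  [with H=6, V=3]  = 11

11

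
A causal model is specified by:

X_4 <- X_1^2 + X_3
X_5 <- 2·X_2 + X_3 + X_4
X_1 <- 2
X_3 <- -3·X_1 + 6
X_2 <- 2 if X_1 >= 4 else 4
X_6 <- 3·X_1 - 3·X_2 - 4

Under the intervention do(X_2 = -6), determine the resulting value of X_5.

do(X_2=-6) replaces the equation X_2 <- 2 if X_1 >= 4 else 4 with the constant X_2 = -6.
X_3 = -3·X_1 + 6  [with X_1=2]  = 0
X_4 = X_1^2 + X_3  [with X_1=2, X_3=0]  = 4
X_5 = 2·X_2 + X_3 + X_4  [with X_2=-6, X_3=0, X_4=4]  = -8

-8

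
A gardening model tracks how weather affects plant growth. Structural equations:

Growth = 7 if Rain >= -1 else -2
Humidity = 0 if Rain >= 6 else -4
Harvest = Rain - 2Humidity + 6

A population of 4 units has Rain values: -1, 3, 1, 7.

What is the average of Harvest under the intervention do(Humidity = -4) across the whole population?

16.5

The intervention sets Humidity=-4 in all 4 units regardless of Rain. Recomputing Harvest per unit gives 13, 17, 15, 21; average 16.5.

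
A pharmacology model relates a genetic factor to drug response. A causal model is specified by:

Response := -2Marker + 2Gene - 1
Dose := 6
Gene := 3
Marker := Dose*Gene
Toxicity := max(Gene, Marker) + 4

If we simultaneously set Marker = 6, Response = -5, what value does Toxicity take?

10

Setting Marker = 6, Response = -5 by intervention discards those variables' equations.
Toxicity = max(Gene, Marker) + 4  [with Gene=3, Marker=6]  = 10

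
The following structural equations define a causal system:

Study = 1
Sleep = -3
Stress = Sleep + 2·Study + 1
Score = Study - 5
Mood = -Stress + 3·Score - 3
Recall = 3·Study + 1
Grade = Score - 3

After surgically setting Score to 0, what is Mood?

-3

Intervening sets Score = 0 and removes its equation (Score = Study - 5).
Stress = Sleep + 2·Study + 1  [with Sleep=-3, Study=1]  = 0
Mood = -Stress + 3·Score - 3  [with Stress=0, Score=0]  = -3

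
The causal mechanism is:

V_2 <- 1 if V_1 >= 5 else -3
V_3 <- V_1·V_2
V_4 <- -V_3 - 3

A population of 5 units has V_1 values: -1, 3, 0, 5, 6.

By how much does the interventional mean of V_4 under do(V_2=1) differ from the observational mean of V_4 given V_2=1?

Under do(V_2=1), V_2's equation is replaced by V_2=1 for every unit. Per-unit V_4: -2, -6, -3, -8, -9. Mean = -5.6.
Conditioning on V_2=1 selects the 2 unit(s) with V_1 ∈ {5, 6}. Their V_4 values: -8, -9. Mean = -8.5.
Difference = -5.6 − (-8.5) = 2.9.

2.9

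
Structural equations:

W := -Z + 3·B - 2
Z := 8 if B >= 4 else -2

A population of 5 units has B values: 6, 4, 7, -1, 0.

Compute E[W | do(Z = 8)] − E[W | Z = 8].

do(Z=8) breaks Z's dependence on B. With Z=8 fixed, W across the units is 8, 2, 11, -13, -10, mean -0.4.
E[W|Z=8] averages over only the 3 units with Z=8 (B = 6, 4, 7): W = 8, 2, 11, mean 7.
Difference = -0.4 − 7 = -7.4.

-7.4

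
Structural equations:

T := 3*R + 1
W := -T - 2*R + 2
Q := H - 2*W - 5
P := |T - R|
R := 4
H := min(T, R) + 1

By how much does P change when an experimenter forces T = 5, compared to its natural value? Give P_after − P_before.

Under do(T=5), the mechanism T := 3*R + 1 is discarded; T is fixed at 5.
P = |T - R|  [with T=5, R=4]  = 1
Without intervention: T = 3*R + 1  [with R=4]  = 13; P = |T - R|  [with T=13, R=4]  = 9.
Change = 1 − 9 = -8.

-8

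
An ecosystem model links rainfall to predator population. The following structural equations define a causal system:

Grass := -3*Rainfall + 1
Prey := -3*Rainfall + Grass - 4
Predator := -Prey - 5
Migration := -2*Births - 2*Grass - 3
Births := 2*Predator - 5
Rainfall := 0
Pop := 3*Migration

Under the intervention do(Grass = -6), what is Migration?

-1

Under do(Grass=-6), the mechanism Grass := -3*Rainfall + 1 is discarded; Grass is fixed at -6.
Prey = -3*Rainfall + Grass - 4  [with Rainfall=0, Grass=-6]  = -10
Predator = -Prey - 5  [with Prey=-10]  = 5
Births = 2*Predator - 5  [with Predator=5]  = 5
Migration = -2*Births - 2*Grass - 3  [with Births=5, Grass=-6]  = -1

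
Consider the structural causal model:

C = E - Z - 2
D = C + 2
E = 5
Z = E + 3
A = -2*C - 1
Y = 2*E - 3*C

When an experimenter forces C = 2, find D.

4

do(C=2) replaces the equation C = E - Z - 2 with the constant C = 2.
D = C + 2  [with C=2]  = 4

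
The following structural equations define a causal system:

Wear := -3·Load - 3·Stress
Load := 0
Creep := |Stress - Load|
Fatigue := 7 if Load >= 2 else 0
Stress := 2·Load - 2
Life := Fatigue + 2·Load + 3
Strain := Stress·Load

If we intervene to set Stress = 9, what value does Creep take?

Under do(Stress=9), the mechanism Stress := 2·Load - 2 is discarded; Stress is fixed at 9.
Creep = |Stress - Load|  [with Stress=9, Load=0]  = 9

9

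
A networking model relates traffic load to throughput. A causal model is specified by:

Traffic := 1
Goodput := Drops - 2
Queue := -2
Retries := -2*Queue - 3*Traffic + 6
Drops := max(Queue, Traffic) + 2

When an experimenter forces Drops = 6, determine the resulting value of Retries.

The intervention breaks the incoming arrows to Drops: Drops := max(Queue, Traffic) + 2 no longer applies, and Drops = 6.
Retries is not downstream of the intervention, so its value is determined by the original equations.
Retries = -2*Queue - 3*Traffic + 6  [with Queue=-2, Traffic=1]  = 7

7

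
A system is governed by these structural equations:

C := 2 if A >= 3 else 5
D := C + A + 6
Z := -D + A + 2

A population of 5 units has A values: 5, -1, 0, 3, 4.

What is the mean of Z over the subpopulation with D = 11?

-7.5

E[Z|D=11] averages over only the 2 units with D=11 (A = 0, 3): Z = -9, -6, mean -7.5.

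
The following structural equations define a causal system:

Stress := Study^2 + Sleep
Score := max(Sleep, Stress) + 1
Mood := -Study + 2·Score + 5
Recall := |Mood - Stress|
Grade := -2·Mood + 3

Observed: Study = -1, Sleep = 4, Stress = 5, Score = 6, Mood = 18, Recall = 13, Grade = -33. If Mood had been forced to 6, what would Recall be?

The intervention breaks the incoming arrows to Mood: Mood := -Study + 2·Score + 5 no longer applies, and Mood = 6.
Stress = Study^2 + Sleep  [with Study=-1, Sleep=4]  = 5
Recall = |Mood - Stress|  [with Mood=6, Stress=5]  = 1

1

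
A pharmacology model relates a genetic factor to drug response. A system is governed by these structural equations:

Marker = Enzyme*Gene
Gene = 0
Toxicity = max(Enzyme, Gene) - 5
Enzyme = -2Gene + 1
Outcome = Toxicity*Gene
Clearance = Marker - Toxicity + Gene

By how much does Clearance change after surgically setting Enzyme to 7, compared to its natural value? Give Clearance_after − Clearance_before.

do(Enzyme=7) replaces the equation Enzyme = -2Gene + 1 with the constant Enzyme = 7.
Marker = Enzyme*Gene  [with Enzyme=7, Gene=0]  = 0
Toxicity = max(Enzyme, Gene) - 5  [with Enzyme=7, Gene=0]  = 2
Clearance = Marker - Toxicity + Gene  [with Marker=0, Toxicity=2, Gene=0]  = -2
Without intervention: Enzyme = -2Gene + 1  [with Gene=0]  = 1; Marker = Enzyme*Gene  [with Enzyme=1, Gene=0]  = 0; Toxicity = max(Enzyme, Gene) - 5  [with Enzyme=1, Gene=0]  = -4; Clearance = Marker - Toxicity + Gene  [with Marker=0, Toxicity=-4, Gene=0]  = 4.
Change = -2 − 4 = -6.

-6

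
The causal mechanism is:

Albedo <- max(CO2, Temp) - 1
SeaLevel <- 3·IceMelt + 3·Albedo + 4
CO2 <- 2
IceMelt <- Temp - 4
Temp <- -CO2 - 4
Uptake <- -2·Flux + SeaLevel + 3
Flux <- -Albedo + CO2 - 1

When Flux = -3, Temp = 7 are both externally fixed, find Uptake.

Setting Flux = -3, Temp = 7 by intervention discards those variables' equations.
IceMelt = Temp - 4  [with Temp=7]  = 3
Albedo = max(CO2, Temp) - 1  [with CO2=2, Temp=7]  = 6
SeaLevel = 3·IceMelt + 3·Albedo + 4  [with IceMelt=3, Albedo=6]  = 31
Uptake = -2·Flux + SeaLevel + 3  [with Flux=-3, SeaLevel=31]  = 40

40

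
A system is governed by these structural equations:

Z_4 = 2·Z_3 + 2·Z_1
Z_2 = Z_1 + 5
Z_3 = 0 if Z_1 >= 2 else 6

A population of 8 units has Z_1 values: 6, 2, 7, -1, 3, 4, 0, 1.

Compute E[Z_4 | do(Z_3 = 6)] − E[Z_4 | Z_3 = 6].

5.5

Under do(Z_3=6), Z_3's equation is replaced by Z_3=6 for every unit. Per-unit Z_4: 24, 16, 26, 10, 18, 20, 12, 14. Mean = 17.5.
Observing Z_3=6 restricts to units where Z_3's equation naturally yields 6: Z_1 ∈ {-1, 0, 1}. In that subpopulation Z_4 = 10, 12, 14, mean 12.
Difference = 17.5 − 12 = 5.5.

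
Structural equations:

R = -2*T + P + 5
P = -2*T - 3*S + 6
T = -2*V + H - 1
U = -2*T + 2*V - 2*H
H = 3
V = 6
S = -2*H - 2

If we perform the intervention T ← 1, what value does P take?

Intervening sets T = 1 and removes its equation (T = -2*V + H - 1).
S = -2*H - 2  [with H=3]  = -8
P = -2*T - 3*S + 6  [with T=1, S=-8]  = 28

28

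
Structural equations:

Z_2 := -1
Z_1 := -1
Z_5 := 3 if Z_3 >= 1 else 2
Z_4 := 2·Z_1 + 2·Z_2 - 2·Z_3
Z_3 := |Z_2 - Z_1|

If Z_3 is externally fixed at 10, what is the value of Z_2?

-1

Under do(Z_3=10), the mechanism Z_3 := |Z_2 - Z_1| is discarded; Z_3 is fixed at 10.
Since Z_2 is not a descendant of the intervened variable, it is unaffected.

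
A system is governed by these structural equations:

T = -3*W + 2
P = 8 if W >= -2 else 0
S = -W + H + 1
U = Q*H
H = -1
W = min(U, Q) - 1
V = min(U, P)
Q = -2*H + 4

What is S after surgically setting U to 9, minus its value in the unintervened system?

The intervention breaks the incoming arrows to U: U = Q*H no longer applies, and U = 9.
Q = -2*H + 4  [with H=-1]  = 6
W = min(U, Q) - 1  [with U=9, Q=6]  = 5
S = -W + H + 1  [with W=5, H=-1]  = -5
Without intervention: Q = -2*H + 4  [with H=-1]  = 6; U = Q*H  [with Q=6, H=-1]  = -6; W = min(U, Q) - 1  [with U=-6, Q=6]  = -7; S = -W + H + 1  [with W=-7, H=-1]  = 7.
Change = -5 − 7 = -12.

-12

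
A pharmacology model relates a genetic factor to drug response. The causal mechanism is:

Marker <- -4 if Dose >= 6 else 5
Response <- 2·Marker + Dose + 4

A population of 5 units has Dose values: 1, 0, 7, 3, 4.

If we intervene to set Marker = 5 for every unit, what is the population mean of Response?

17

The intervention sets Marker=5 in all 5 units regardless of Dose. Recomputing Response per unit gives 15, 14, 21, 17, 18; average 17.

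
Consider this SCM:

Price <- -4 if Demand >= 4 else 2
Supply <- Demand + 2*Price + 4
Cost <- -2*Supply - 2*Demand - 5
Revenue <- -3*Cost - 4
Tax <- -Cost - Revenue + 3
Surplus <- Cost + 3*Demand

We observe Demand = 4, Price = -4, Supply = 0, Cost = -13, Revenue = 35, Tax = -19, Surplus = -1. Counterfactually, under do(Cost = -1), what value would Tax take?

Under do(Cost=-1), the mechanism Cost <- -2*Supply - 2*Demand - 5 is discarded; Cost is fixed at -1.
Revenue = -3*Cost - 4  [with Cost=-1]  = -1
Tax = -Cost - Revenue + 3  [with Cost=-1, Revenue=-1]  = 5

5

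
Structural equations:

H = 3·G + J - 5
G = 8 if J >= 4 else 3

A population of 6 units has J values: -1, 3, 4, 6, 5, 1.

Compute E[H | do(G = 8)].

22

The intervention sets G=8 in all 6 units regardless of J. Recomputing H per unit gives 18, 22, 23, 25, 24, 20; average 22.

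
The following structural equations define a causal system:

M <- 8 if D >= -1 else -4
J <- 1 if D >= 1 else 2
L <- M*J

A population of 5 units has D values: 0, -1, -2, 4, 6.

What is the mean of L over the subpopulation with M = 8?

12

Conditioning on M=8 selects the 4 unit(s) with D ∈ {0, -1, 4, 6}. Their L values: 16, 16, 8, 8. Mean = 12.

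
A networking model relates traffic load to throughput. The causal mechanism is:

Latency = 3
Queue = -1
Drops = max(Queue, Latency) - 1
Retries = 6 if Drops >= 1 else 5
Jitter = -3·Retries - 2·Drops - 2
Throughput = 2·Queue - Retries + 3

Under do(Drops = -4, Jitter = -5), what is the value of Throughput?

-4

Setting Drops = -4, Jitter = -5 by intervention discards those variables' equations.
Retries = 6 if Drops >= 1 else 5  [with Drops=-4]  = 5
Throughput = 2·Queue - Retries + 3  [with Queue=-1, Retries=5]  = -4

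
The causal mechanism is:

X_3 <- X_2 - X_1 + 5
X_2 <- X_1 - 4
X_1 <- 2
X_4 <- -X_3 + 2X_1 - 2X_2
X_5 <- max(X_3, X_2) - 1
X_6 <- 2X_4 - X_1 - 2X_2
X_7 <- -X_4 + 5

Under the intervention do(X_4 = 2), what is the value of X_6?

6

Under do(X_4=2), the mechanism X_4 <- -X_3 + 2X_1 - 2X_2 is discarded; X_4 is fixed at 2.
X_2 = X_1 - 4  [with X_1=2]  = -2
X_6 = 2X_4 - X_1 - 2X_2  [with X_4=2, X_1=2, X_2=-2]  = 6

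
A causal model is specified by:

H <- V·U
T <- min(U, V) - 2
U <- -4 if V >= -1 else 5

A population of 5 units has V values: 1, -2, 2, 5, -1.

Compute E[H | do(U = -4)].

The intervention sets U=-4 in all 5 units regardless of V. Recomputing H per unit gives -4, 8, -8, -20, 4; average -4.

-4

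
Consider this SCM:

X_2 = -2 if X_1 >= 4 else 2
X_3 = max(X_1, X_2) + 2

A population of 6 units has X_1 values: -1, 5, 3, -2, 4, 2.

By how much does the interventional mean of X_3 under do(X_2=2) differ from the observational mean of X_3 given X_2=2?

0.75

Under do(X_2=2), X_2's equation is replaced by X_2=2 for every unit. Per-unit X_3: 4, 7, 5, 4, 6, 4. Mean = 5.
E[X_3|X_2=2] averages over only the 4 units with X_2=2 (X_1 = -1, 3, -2, 2): X_3 = 4, 5, 4, 4, mean 4.25.
Difference = 5 − 4.25 = 0.75.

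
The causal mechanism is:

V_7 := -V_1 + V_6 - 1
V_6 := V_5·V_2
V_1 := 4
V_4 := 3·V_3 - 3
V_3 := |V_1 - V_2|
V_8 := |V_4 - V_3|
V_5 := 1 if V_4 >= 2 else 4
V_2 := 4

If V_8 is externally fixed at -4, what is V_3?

0

Under do(V_8=-4), the mechanism V_8 := |V_4 - V_3| is discarded; V_8 is fixed at -4.
No directed path runs from V_8 to V_3, so V_3 keeps its natural value.
V_3 = |V_1 - V_2|  [with V_1=4, V_2=4]  = 0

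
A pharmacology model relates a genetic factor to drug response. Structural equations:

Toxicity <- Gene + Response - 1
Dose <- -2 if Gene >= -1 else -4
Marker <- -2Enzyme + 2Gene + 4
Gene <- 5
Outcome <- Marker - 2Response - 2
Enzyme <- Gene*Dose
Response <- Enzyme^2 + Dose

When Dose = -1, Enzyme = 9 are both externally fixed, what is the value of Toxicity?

84

Under do(Dose = -1, Enzyme = 9), each intervened variable's structural equation is replaced by its fixed value.
Response = Enzyme^2 + Dose  [with Enzyme=9, Dose=-1]  = 80
Toxicity = Gene + Response - 1  [with Gene=5, Response=80]  = 84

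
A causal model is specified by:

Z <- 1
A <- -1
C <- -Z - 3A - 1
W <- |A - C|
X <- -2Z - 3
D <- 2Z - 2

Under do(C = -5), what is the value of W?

4

The intervention breaks the incoming arrows to C: C <- -Z - 3A - 1 no longer applies, and C = -5.
W = |A - C|  [with A=-1, C=-5]  = 4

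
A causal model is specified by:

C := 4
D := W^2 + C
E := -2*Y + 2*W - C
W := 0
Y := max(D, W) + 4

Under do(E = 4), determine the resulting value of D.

do(E=4) replaces the equation E := -2*Y + 2*W - C with the constant E = 4.
D is not downstream of the intervention, so its value is determined by the original equations.
D = W^2 + C  [with W=0, C=4]  = 4

4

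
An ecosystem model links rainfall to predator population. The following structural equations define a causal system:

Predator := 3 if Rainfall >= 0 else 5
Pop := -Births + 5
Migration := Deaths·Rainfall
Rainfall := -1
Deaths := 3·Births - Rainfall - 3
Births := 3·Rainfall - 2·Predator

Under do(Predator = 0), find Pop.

8

Under do(Predator=0), the mechanism Predator := 3 if Rainfall >= 0 else 5 is discarded; Predator is fixed at 0.
Births = 3·Rainfall - 2·Predator  [with Rainfall=-1, Predator=0]  = -3
Pop = -Births + 5  [with Births=-3]  = 8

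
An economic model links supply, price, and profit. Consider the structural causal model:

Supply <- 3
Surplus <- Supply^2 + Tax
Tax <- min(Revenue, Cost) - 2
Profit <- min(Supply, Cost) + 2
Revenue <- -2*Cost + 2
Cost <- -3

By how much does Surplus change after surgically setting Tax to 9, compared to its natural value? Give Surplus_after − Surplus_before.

14

Under do(Tax=9), the mechanism Tax <- min(Revenue, Cost) - 2 is discarded; Tax is fixed at 9.
Surplus = Supply^2 + Tax  [with Supply=3, Tax=9]  = 18
Without intervention: Revenue = -2*Cost + 2  [with Cost=-3]  = 8; Tax = min(Revenue, Cost) - 2  [with Revenue=8, Cost=-3]  = -5; Surplus = Supply^2 + Tax  [with Supply=3, Tax=-5]  = 4.
Change = 18 − 4 = 14.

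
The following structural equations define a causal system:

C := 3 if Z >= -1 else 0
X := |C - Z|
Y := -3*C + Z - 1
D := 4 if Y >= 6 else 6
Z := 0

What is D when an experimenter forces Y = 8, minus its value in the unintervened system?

do(Y=8) replaces the equation Y := -3*C + Z - 1 with the constant Y = 8.
D = 4 if Y >= 6 else 6  [with Y=8]  = 4
Without intervention: C = 3 if Z >= -1 else 0  [with Z=0]  = 3; Y = -3*C + Z - 1  [with C=3, Z=0]  = -10; D = 4 if Y >= 6 else 6  [with Y=-10]  = 6.
Change = 4 − 6 = -2.

-2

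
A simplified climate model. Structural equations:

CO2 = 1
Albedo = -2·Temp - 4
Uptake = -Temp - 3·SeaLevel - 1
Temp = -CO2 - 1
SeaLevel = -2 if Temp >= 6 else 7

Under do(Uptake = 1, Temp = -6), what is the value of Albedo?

Setting Uptake = 1, Temp = -6 by intervention discards those variables' equations.
Albedo = -2·Temp - 4  [with Temp=-6]  = 8

8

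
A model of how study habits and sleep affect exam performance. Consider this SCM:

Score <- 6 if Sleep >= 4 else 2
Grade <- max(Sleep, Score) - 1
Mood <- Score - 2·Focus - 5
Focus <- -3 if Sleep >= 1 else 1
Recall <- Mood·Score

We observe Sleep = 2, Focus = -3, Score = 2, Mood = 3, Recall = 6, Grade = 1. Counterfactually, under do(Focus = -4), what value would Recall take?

do(Focus=-4) replaces the equation Focus <- -3 if Sleep >= 1 else 1 with the constant Focus = -4.
Score = 6 if Sleep >= 4 else 2  [with Sleep=2]  = 2
Mood = Score - 2·Focus - 5  [with Score=2, Focus=-4]  = 5
Recall = Mood·Score  [with Mood=5, Score=2]  = 10

10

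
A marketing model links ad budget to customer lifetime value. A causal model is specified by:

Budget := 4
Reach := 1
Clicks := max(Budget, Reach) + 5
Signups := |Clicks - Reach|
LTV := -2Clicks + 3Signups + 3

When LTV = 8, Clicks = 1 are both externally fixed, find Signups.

0

Under do(LTV = 8, Clicks = 1), each intervened variable's structural equation is replaced by its fixed value.
Signups = |Clicks - Reach|  [with Clicks=1, Reach=1]  = 0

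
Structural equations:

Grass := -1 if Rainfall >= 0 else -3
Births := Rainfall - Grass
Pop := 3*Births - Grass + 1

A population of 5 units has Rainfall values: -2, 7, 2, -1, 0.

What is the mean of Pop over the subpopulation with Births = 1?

6

Observing Births=1 restricts to units where Births's equation naturally yields 1: Rainfall ∈ {-2, 0}. In that subpopulation Pop = 7, 5, mean 6.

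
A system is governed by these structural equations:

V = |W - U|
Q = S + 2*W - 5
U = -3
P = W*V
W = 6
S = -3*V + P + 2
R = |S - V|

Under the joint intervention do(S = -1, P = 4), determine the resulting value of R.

Setting S = -1, P = 4 by intervention discards those variables' equations.
V = |W - U|  [with W=6, U=-3]  = 9
R = |S - V|  [with S=-1, V=9]  = 10

10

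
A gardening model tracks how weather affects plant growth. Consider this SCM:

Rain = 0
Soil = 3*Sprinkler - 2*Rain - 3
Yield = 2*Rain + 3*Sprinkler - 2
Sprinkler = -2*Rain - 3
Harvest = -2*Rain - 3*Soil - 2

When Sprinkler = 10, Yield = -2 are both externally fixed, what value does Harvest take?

Setting Sprinkler = 10, Yield = -2 by intervention discards those variables' equations.
Soil = 3*Sprinkler - 2*Rain - 3  [with Sprinkler=10, Rain=0]  = 27
Harvest = -2*Rain - 3*Soil - 2  [with Rain=0, Soil=27]  = -83

-83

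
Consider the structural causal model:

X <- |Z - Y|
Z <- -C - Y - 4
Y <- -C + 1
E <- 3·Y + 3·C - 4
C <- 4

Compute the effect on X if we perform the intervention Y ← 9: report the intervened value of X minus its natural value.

24

do(Y=9) replaces the equation Y <- -C + 1 with the constant Y = 9.
Z = -C - Y - 4  [with C=4, Y=9]  = -17
X = |Z - Y|  [with Z=-17, Y=9]  = 26
Without intervention: Y = -C + 1  [with C=4]  = -3; Z = -C - Y - 4  [with C=4, Y=-3]  = -5; X = |Z - Y|  [with Z=-5, Y=-3]  = 2.
Change = 26 − 2 = 24.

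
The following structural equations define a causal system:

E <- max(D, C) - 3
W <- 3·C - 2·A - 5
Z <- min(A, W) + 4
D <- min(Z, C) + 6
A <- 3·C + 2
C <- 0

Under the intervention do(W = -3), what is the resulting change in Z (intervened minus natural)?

The intervention breaks the incoming arrows to W: W <- 3·C - 2·A - 5 no longer applies, and W = -3.
A = 3·C + 2  [with C=0]  = 2
Z = min(A, W) + 4  [with A=2, W=-3]  = 1
Without intervention: A = 3·C + 2  [with C=0]  = 2; W = 3·C - 2·A - 5  [with C=0, A=2]  = -9; Z = min(A, W) + 4  [with A=2, W=-9]  = -5.
Change = 1 − (-5) = 6.

6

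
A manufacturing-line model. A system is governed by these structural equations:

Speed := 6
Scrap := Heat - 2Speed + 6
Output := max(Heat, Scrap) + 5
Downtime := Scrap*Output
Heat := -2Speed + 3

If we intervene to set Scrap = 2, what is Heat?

-9

Under do(Scrap=2), the mechanism Scrap := Heat - 2Speed + 6 is discarded; Scrap is fixed at 2.
Since Heat is not a descendant of the intervened variable, it is unaffected.
Heat = -2Speed + 3  [with Speed=6]  = -9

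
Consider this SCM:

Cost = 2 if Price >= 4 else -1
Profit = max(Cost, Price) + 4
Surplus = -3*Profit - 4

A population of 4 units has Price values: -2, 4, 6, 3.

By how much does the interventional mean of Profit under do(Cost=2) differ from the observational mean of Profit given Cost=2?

do(Cost=2) breaks Cost's dependence on Price. With Cost=2 fixed, Profit across the units is 6, 8, 10, 7, mean 7.75.
Observing Cost=2 restricts to units where Cost's equation naturally yields 2: Price ∈ {4, 6}. In that subpopulation Profit = 8, 10, mean 9.
Difference = 7.75 − 9 = -1.25.

-1.25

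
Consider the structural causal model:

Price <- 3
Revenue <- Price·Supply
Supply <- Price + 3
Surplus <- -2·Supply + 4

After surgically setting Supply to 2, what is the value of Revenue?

The intervention breaks the incoming arrows to Supply: Supply <- Price + 3 no longer applies, and Supply = 2.
Revenue = Price·Supply  [with Price=3, Supply=2]  = 6

6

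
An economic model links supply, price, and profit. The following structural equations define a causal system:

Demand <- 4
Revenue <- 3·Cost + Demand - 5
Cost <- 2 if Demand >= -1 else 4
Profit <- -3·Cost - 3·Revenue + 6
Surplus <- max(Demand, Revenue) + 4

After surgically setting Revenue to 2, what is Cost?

Under do(Revenue=2), the mechanism Revenue <- 3·Cost + Demand - 5 is discarded; Revenue is fixed at 2.
Since Cost is not a descendant of the intervened variable, it is unaffected.
Cost = 2 if Demand >= -1 else 4  [with Demand=4]  = 2

2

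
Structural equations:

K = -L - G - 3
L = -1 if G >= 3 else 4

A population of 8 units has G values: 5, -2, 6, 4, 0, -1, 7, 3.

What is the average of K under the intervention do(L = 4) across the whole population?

-9.75

The intervention sets L=4 in all 8 units regardless of G. Recomputing K per unit gives -12, -5, -13, -11, -7, -6, -14, -10; average -9.75.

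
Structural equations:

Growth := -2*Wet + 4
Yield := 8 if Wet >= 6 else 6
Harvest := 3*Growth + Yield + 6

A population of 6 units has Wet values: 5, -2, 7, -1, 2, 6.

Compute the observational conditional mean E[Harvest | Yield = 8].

-13

E[Harvest|Yield=8] averages over only the 2 units with Yield=8 (Wet = 7, 6): Harvest = -16, -10, mean -13.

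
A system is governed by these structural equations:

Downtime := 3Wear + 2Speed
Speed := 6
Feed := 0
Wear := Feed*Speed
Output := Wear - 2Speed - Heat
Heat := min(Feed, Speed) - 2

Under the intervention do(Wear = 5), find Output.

Intervening sets Wear = 5 and removes its equation (Wear := Feed*Speed).
Heat = min(Feed, Speed) - 2  [with Feed=0, Speed=6]  = -2
Output = Wear - 2Speed - Heat  [with Wear=5, Speed=6, Heat=-2]  = -5

-5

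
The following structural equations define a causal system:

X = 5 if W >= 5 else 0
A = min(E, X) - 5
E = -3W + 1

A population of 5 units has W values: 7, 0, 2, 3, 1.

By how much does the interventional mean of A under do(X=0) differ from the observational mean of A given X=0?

-3.25

do(X=0) breaks X's dependence on W. With X=0 fixed, A across the units is -25, -5, -10, -13, -7, mean -12.
Conditioning on X=0 selects the 4 unit(s) with W ∈ {0, 2, 3, 1}. Their A values: -5, -10, -13, -7. Mean = -8.75.
Difference = -12 − (-8.75) = -3.25.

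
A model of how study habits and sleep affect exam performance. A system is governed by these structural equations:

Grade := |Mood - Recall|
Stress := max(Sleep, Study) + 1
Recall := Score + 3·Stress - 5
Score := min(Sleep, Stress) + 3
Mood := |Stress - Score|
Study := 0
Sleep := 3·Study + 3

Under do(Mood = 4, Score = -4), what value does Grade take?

Setting Mood = 4, Score = -4 by intervention discards those variables' equations.
Sleep = 3·Study + 3  [with Study=0]  = 3
Stress = max(Sleep, Study) + 1  [with Sleep=3, Study=0]  = 4
Recall = Score + 3·Stress - 5  [with Score=-4, Stress=4]  = 3
Grade = |Mood - Recall|  [with Mood=4, Recall=3]  = 1

1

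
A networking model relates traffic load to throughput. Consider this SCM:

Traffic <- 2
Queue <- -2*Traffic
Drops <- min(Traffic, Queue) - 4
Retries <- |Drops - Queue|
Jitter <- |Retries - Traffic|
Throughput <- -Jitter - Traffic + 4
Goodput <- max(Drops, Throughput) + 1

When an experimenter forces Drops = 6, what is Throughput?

-6

The intervention breaks the incoming arrows to Drops: Drops <- min(Traffic, Queue) - 4 no longer applies, and Drops = 6.
Queue = -2*Traffic  [with Traffic=2]  = -4
Retries = |Drops - Queue|  [with Drops=6, Queue=-4]  = 10
Jitter = |Retries - Traffic|  [with Retries=10, Traffic=2]  = 8
Throughput = -Jitter - Traffic + 4  [with Jitter=8, Traffic=2]  = -6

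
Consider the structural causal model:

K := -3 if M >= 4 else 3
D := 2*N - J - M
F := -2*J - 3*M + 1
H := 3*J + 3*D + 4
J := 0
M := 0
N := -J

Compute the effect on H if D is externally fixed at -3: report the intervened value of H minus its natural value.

Intervening sets D = -3 and removes its equation (D := 2*N - J - M).
H = 3*J + 3*D + 4  [with J=0, D=-3]  = -5
Without intervention: N = -J  [with J=0]  = 0; D = 2*N - J - M  [with N=0, J=0, M=0]  = 0; H = 3*J + 3*D + 4  [with J=0, D=0]  = 4.
Change = -5 − 4 = -9.

-9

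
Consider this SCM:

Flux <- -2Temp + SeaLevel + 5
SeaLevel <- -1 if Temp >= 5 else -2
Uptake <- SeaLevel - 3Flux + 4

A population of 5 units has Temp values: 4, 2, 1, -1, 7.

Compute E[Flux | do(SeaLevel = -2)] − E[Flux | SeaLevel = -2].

-2.2

Under do(SeaLevel=-2), SeaLevel's equation is replaced by SeaLevel=-2 for every unit. Per-unit Flux: -5, -1, 1, 5, -11. Mean = -2.2.
Conditioning on SeaLevel=-2 selects the 4 unit(s) with Temp ∈ {4, 2, 1, -1}. Their Flux values: -5, -1, 1, 5. Mean = 0.
Difference = -2.2 − 0 = -2.2.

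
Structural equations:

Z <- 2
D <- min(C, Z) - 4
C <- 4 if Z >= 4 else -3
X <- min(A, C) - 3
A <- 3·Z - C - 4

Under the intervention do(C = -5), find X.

Under do(C=-5), the mechanism C <- 4 if Z >= 4 else -3 is discarded; C is fixed at -5.
A = 3·Z - C - 4  [with Z=2, C=-5]  = 7
X = min(A, C) - 3  [with A=7, C=-5]  = -8

-8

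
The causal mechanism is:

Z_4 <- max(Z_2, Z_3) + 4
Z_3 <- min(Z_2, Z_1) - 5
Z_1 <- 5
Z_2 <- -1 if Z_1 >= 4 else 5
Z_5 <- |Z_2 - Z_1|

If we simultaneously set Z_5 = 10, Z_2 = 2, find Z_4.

Setting Z_5 = 10, Z_2 = 2 by intervention discards those variables' equations.
Z_3 = min(Z_2, Z_1) - 5  [with Z_2=2, Z_1=5]  = -3
Z_4 = max(Z_2, Z_3) + 4  [with Z_2=2, Z_3=-3]  = 6

6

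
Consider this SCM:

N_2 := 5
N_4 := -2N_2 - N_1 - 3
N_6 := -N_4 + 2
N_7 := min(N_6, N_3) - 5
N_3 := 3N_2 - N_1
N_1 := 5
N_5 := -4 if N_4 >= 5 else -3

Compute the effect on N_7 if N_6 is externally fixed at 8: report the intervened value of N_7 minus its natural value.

-2

Intervening sets N_6 = 8 and removes its equation (N_6 := -N_4 + 2).
N_3 = 3N_2 - N_1  [with N_2=5, N_1=5]  = 10
N_7 = min(N_6, N_3) - 5  [with N_6=8, N_3=10]  = 3
Without intervention: N_3 = 3N_2 - N_1  [with N_2=5, N_1=5]  = 10; N_4 = -2N_2 - N_1 - 3  [with N_2=5, N_1=5]  = -18; N_6 = -N_4 + 2  [with N_4=-18]  = 20; N_7 = min(N_6, N_3) - 5  [with N_6=20, N_3=10]  = 5.
Change = 3 − 5 = -2.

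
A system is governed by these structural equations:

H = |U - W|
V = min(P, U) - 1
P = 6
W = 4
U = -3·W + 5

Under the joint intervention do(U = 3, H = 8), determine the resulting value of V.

The joint intervention fixes U = 3, H = 8, removing each variable's own equation.
V = min(P, U) - 1  [with P=6, U=3]  = 2

2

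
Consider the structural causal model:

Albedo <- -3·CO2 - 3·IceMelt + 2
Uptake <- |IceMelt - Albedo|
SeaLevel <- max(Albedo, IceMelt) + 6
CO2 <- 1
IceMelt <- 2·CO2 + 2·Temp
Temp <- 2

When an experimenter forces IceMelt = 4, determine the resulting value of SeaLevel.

10

do(IceMelt=4) replaces the equation IceMelt <- 2·CO2 + 2·Temp with the constant IceMelt = 4.
Albedo = -3·CO2 - 3·IceMelt + 2  [with CO2=1, IceMelt=4]  = -13
SeaLevel = max(Albedo, IceMelt) + 6  [with Albedo=-13, IceMelt=4]  = 10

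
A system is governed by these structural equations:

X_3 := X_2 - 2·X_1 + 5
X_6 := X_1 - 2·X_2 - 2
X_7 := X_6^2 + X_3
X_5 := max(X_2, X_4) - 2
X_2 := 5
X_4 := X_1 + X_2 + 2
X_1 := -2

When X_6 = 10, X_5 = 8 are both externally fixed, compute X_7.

Setting X_6 = 10, X_5 = 8 by intervention discards those variables' equations.
X_3 = X_2 - 2·X_1 + 5  [with X_2=5, X_1=-2]  = 14
X_7 = X_6^2 + X_3  [with X_6=10, X_3=14]  = 114

114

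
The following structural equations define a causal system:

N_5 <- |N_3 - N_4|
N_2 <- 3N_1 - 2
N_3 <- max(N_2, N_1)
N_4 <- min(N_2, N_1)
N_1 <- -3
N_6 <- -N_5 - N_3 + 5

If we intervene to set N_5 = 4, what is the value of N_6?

4

The intervention breaks the incoming arrows to N_5: N_5 <- |N_3 - N_4| no longer applies, and N_5 = 4.
N_2 = 3N_1 - 2  [with N_1=-3]  = -11
N_3 = max(N_2, N_1)  [with N_2=-11, N_1=-3]  = -3
N_6 = -N_5 - N_3 + 5  [with N_5=4, N_3=-3]  = 4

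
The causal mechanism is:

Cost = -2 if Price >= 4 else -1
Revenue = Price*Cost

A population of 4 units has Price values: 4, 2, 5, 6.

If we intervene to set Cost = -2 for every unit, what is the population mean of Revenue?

do(Cost=-2) breaks Cost's dependence on Price. With Cost=-2 fixed, Revenue across the units is -8, -4, -10, -12, mean -8.5.

-8.5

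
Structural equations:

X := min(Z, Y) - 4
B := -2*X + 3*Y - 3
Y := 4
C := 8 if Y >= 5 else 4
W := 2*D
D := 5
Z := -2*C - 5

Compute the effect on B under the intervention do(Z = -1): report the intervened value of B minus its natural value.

-24

The intervention breaks the incoming arrows to Z: Z := -2*C - 5 no longer applies, and Z = -1.
X = min(Z, Y) - 4  [with Z=-1, Y=4]  = -5
B = -2*X + 3*Y - 3  [with X=-5, Y=4]  = 19
Without intervention: C = 8 if Y >= 5 else 4  [with Y=4]  = 4; Z = -2*C - 5  [with C=4]  = -13; X = min(Z, Y) - 4  [with Z=-13, Y=4]  = -17; B = -2*X + 3*Y - 3  [with X=-17, Y=4]  = 43.
Change = 19 − 43 = -24.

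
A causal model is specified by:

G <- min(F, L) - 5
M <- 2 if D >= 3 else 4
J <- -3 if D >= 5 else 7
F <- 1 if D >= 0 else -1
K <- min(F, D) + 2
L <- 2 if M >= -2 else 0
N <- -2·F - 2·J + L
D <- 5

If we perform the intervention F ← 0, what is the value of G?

-5

do(F=0) replaces the equation F <- 1 if D >= 0 else -1 with the constant F = 0.
M = 2 if D >= 3 else 4  [with D=5]  = 2
L = 2 if M >= -2 else 0  [with M=2]  = 2
G = min(F, L) - 5  [with F=0, L=2]  = -5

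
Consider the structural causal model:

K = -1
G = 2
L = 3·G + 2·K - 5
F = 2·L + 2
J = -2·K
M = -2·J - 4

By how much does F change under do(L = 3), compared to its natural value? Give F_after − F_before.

8

The intervention breaks the incoming arrows to L: L = 3·G + 2·K - 5 no longer applies, and L = 3.
F = 2·L + 2  [with L=3]  = 8
Without intervention: L = 3·G + 2·K - 5  [with G=2, K=-1]  = -1; F = 2·L + 2  [with L=-1]  = 0.
Change = 8 − 0 = 8.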